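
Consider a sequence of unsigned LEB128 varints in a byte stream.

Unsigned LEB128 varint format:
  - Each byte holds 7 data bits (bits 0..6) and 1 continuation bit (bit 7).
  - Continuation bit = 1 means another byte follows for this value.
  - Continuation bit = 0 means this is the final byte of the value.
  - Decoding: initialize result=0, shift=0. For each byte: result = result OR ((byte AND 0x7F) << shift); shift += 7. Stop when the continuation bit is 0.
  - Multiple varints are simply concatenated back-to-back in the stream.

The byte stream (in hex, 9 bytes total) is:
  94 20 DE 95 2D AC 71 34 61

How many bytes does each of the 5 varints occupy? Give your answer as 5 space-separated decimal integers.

Answer: 2 3 2 1 1

Derivation:
  byte[0]=0x94 cont=1 payload=0x14=20: acc |= 20<<0 -> acc=20 shift=7
  byte[1]=0x20 cont=0 payload=0x20=32: acc |= 32<<7 -> acc=4116 shift=14 [end]
Varint 1: bytes[0:2] = 94 20 -> value 4116 (2 byte(s))
  byte[2]=0xDE cont=1 payload=0x5E=94: acc |= 94<<0 -> acc=94 shift=7
  byte[3]=0x95 cont=1 payload=0x15=21: acc |= 21<<7 -> acc=2782 shift=14
  byte[4]=0x2D cont=0 payload=0x2D=45: acc |= 45<<14 -> acc=740062 shift=21 [end]
Varint 2: bytes[2:5] = DE 95 2D -> value 740062 (3 byte(s))
  byte[5]=0xAC cont=1 payload=0x2C=44: acc |= 44<<0 -> acc=44 shift=7
  byte[6]=0x71 cont=0 payload=0x71=113: acc |= 113<<7 -> acc=14508 shift=14 [end]
Varint 3: bytes[5:7] = AC 71 -> value 14508 (2 byte(s))
  byte[7]=0x34 cont=0 payload=0x34=52: acc |= 52<<0 -> acc=52 shift=7 [end]
Varint 4: bytes[7:8] = 34 -> value 52 (1 byte(s))
  byte[8]=0x61 cont=0 payload=0x61=97: acc |= 97<<0 -> acc=97 shift=7 [end]
Varint 5: bytes[8:9] = 61 -> value 97 (1 byte(s))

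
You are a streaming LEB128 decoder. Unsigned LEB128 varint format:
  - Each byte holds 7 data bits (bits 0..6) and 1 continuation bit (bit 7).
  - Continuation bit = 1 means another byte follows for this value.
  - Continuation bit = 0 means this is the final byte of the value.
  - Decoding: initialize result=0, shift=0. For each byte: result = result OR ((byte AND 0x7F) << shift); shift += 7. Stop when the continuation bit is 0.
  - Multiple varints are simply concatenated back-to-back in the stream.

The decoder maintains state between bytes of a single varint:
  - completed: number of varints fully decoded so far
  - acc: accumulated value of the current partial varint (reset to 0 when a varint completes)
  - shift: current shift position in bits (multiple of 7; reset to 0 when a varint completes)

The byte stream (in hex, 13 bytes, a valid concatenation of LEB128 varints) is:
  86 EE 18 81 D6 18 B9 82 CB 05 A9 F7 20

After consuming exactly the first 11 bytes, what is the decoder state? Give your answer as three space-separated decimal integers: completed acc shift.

Answer: 3 41 7

Derivation:
byte[0]=0x86 cont=1 payload=0x06: acc |= 6<<0 -> completed=0 acc=6 shift=7
byte[1]=0xEE cont=1 payload=0x6E: acc |= 110<<7 -> completed=0 acc=14086 shift=14
byte[2]=0x18 cont=0 payload=0x18: varint #1 complete (value=407302); reset -> completed=1 acc=0 shift=0
byte[3]=0x81 cont=1 payload=0x01: acc |= 1<<0 -> completed=1 acc=1 shift=7
byte[4]=0xD6 cont=1 payload=0x56: acc |= 86<<7 -> completed=1 acc=11009 shift=14
byte[5]=0x18 cont=0 payload=0x18: varint #2 complete (value=404225); reset -> completed=2 acc=0 shift=0
byte[6]=0xB9 cont=1 payload=0x39: acc |= 57<<0 -> completed=2 acc=57 shift=7
byte[7]=0x82 cont=1 payload=0x02: acc |= 2<<7 -> completed=2 acc=313 shift=14
byte[8]=0xCB cont=1 payload=0x4B: acc |= 75<<14 -> completed=2 acc=1229113 shift=21
byte[9]=0x05 cont=0 payload=0x05: varint #3 complete (value=11714873); reset -> completed=3 acc=0 shift=0
byte[10]=0xA9 cont=1 payload=0x29: acc |= 41<<0 -> completed=3 acc=41 shift=7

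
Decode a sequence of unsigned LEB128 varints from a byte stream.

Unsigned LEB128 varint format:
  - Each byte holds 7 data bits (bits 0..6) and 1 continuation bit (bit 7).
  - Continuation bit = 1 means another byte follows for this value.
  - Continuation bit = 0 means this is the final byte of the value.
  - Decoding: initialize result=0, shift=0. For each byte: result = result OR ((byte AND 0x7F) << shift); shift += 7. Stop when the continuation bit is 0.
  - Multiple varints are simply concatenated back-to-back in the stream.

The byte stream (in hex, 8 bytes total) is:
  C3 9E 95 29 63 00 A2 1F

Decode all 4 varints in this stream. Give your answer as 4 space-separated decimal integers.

Answer: 86331203 99 0 4002

Derivation:
  byte[0]=0xC3 cont=1 payload=0x43=67: acc |= 67<<0 -> acc=67 shift=7
  byte[1]=0x9E cont=1 payload=0x1E=30: acc |= 30<<7 -> acc=3907 shift=14
  byte[2]=0x95 cont=1 payload=0x15=21: acc |= 21<<14 -> acc=347971 shift=21
  byte[3]=0x29 cont=0 payload=0x29=41: acc |= 41<<21 -> acc=86331203 shift=28 [end]
Varint 1: bytes[0:4] = C3 9E 95 29 -> value 86331203 (4 byte(s))
  byte[4]=0x63 cont=0 payload=0x63=99: acc |= 99<<0 -> acc=99 shift=7 [end]
Varint 2: bytes[4:5] = 63 -> value 99 (1 byte(s))
  byte[5]=0x00 cont=0 payload=0x00=0: acc |= 0<<0 -> acc=0 shift=7 [end]
Varint 3: bytes[5:6] = 00 -> value 0 (1 byte(s))
  byte[6]=0xA2 cont=1 payload=0x22=34: acc |= 34<<0 -> acc=34 shift=7
  byte[7]=0x1F cont=0 payload=0x1F=31: acc |= 31<<7 -> acc=4002 shift=14 [end]
Varint 4: bytes[6:8] = A2 1F -> value 4002 (2 byte(s))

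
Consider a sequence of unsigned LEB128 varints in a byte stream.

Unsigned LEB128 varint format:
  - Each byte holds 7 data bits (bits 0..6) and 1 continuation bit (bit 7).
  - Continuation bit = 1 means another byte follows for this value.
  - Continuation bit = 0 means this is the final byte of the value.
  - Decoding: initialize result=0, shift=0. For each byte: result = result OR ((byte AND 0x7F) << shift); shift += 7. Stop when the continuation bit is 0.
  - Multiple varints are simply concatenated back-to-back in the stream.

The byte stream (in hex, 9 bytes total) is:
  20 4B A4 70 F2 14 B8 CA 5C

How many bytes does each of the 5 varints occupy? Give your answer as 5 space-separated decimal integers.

  byte[0]=0x20 cont=0 payload=0x20=32: acc |= 32<<0 -> acc=32 shift=7 [end]
Varint 1: bytes[0:1] = 20 -> value 32 (1 byte(s))
  byte[1]=0x4B cont=0 payload=0x4B=75: acc |= 75<<0 -> acc=75 shift=7 [end]
Varint 2: bytes[1:2] = 4B -> value 75 (1 byte(s))
  byte[2]=0xA4 cont=1 payload=0x24=36: acc |= 36<<0 -> acc=36 shift=7
  byte[3]=0x70 cont=0 payload=0x70=112: acc |= 112<<7 -> acc=14372 shift=14 [end]
Varint 3: bytes[2:4] = A4 70 -> value 14372 (2 byte(s))
  byte[4]=0xF2 cont=1 payload=0x72=114: acc |= 114<<0 -> acc=114 shift=7
  byte[5]=0x14 cont=0 payload=0x14=20: acc |= 20<<7 -> acc=2674 shift=14 [end]
Varint 4: bytes[4:6] = F2 14 -> value 2674 (2 byte(s))
  byte[6]=0xB8 cont=1 payload=0x38=56: acc |= 56<<0 -> acc=56 shift=7
  byte[7]=0xCA cont=1 payload=0x4A=74: acc |= 74<<7 -> acc=9528 shift=14
  byte[8]=0x5C cont=0 payload=0x5C=92: acc |= 92<<14 -> acc=1516856 shift=21 [end]
Varint 5: bytes[6:9] = B8 CA 5C -> value 1516856 (3 byte(s))

Answer: 1 1 2 2 3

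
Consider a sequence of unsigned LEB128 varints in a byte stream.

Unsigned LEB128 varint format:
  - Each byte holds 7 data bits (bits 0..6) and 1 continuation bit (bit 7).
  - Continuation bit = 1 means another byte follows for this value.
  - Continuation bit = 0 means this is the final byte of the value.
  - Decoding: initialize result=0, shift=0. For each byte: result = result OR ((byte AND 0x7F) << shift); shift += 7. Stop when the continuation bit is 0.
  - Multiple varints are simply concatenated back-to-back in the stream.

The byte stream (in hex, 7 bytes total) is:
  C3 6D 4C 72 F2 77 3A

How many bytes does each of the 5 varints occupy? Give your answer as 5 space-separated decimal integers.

Answer: 2 1 1 2 1

Derivation:
  byte[0]=0xC3 cont=1 payload=0x43=67: acc |= 67<<0 -> acc=67 shift=7
  byte[1]=0x6D cont=0 payload=0x6D=109: acc |= 109<<7 -> acc=14019 shift=14 [end]
Varint 1: bytes[0:2] = C3 6D -> value 14019 (2 byte(s))
  byte[2]=0x4C cont=0 payload=0x4C=76: acc |= 76<<0 -> acc=76 shift=7 [end]
Varint 2: bytes[2:3] = 4C -> value 76 (1 byte(s))
  byte[3]=0x72 cont=0 payload=0x72=114: acc |= 114<<0 -> acc=114 shift=7 [end]
Varint 3: bytes[3:4] = 72 -> value 114 (1 byte(s))
  byte[4]=0xF2 cont=1 payload=0x72=114: acc |= 114<<0 -> acc=114 shift=7
  byte[5]=0x77 cont=0 payload=0x77=119: acc |= 119<<7 -> acc=15346 shift=14 [end]
Varint 4: bytes[4:6] = F2 77 -> value 15346 (2 byte(s))
  byte[6]=0x3A cont=0 payload=0x3A=58: acc |= 58<<0 -> acc=58 shift=7 [end]
Varint 5: bytes[6:7] = 3A -> value 58 (1 byte(s))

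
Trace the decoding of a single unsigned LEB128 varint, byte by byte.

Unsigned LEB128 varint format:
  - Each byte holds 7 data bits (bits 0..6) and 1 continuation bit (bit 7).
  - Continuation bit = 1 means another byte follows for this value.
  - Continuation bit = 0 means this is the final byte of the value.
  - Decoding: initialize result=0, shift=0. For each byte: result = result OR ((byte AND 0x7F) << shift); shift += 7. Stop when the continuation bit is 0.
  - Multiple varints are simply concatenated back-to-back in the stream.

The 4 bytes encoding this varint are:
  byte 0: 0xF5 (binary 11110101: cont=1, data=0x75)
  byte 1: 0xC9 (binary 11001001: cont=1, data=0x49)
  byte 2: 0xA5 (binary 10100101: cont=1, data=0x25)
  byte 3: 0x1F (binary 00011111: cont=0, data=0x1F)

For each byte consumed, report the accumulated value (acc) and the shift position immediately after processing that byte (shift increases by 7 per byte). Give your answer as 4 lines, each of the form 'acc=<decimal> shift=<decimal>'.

byte 0=0xF5: payload=0x75=117, contrib = 117<<0 = 117; acc -> 117, shift -> 7
byte 1=0xC9: payload=0x49=73, contrib = 73<<7 = 9344; acc -> 9461, shift -> 14
byte 2=0xA5: payload=0x25=37, contrib = 37<<14 = 606208; acc -> 615669, shift -> 21
byte 3=0x1F: payload=0x1F=31, contrib = 31<<21 = 65011712; acc -> 65627381, shift -> 28

Answer: acc=117 shift=7
acc=9461 shift=14
acc=615669 shift=21
acc=65627381 shift=28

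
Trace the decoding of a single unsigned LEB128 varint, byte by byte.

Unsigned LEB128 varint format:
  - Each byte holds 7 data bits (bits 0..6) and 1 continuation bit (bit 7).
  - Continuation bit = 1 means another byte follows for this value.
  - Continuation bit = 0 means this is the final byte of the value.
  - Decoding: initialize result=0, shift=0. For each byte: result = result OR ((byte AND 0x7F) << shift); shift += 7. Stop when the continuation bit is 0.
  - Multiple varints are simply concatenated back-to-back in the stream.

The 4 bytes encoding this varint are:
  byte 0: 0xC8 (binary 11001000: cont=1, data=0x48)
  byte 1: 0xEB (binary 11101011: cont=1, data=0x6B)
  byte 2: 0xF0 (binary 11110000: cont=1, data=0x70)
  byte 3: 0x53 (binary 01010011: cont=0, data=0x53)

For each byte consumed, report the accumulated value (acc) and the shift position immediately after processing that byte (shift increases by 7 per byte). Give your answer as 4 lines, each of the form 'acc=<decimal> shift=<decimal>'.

byte 0=0xC8: payload=0x48=72, contrib = 72<<0 = 72; acc -> 72, shift -> 7
byte 1=0xEB: payload=0x6B=107, contrib = 107<<7 = 13696; acc -> 13768, shift -> 14
byte 2=0xF0: payload=0x70=112, contrib = 112<<14 = 1835008; acc -> 1848776, shift -> 21
byte 3=0x53: payload=0x53=83, contrib = 83<<21 = 174063616; acc -> 175912392, shift -> 28

Answer: acc=72 shift=7
acc=13768 shift=14
acc=1848776 shift=21
acc=175912392 shift=28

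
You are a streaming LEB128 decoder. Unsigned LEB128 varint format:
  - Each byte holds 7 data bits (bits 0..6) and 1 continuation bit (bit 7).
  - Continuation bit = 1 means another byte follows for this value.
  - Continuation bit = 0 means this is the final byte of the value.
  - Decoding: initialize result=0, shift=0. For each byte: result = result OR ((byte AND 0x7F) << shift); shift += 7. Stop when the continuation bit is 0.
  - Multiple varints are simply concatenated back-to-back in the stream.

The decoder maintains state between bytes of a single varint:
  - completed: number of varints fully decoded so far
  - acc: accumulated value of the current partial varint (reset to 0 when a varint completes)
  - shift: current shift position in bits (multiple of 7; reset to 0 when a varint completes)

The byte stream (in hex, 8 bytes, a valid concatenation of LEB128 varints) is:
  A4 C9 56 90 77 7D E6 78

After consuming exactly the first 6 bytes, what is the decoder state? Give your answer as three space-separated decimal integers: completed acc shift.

byte[0]=0xA4 cont=1 payload=0x24: acc |= 36<<0 -> completed=0 acc=36 shift=7
byte[1]=0xC9 cont=1 payload=0x49: acc |= 73<<7 -> completed=0 acc=9380 shift=14
byte[2]=0x56 cont=0 payload=0x56: varint #1 complete (value=1418404); reset -> completed=1 acc=0 shift=0
byte[3]=0x90 cont=1 payload=0x10: acc |= 16<<0 -> completed=1 acc=16 shift=7
byte[4]=0x77 cont=0 payload=0x77: varint #2 complete (value=15248); reset -> completed=2 acc=0 shift=0
byte[5]=0x7D cont=0 payload=0x7D: varint #3 complete (value=125); reset -> completed=3 acc=0 shift=0

Answer: 3 0 0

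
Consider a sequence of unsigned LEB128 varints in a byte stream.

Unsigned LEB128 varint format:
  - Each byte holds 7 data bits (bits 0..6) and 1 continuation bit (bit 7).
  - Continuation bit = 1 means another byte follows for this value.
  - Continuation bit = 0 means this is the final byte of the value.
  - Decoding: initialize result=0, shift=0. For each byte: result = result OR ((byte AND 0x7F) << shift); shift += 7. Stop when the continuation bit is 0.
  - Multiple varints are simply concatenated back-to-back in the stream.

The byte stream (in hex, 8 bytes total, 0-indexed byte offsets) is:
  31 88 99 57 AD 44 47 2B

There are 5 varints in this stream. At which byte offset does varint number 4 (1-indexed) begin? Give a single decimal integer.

  byte[0]=0x31 cont=0 payload=0x31=49: acc |= 49<<0 -> acc=49 shift=7 [end]
Varint 1: bytes[0:1] = 31 -> value 49 (1 byte(s))
  byte[1]=0x88 cont=1 payload=0x08=8: acc |= 8<<0 -> acc=8 shift=7
  byte[2]=0x99 cont=1 payload=0x19=25: acc |= 25<<7 -> acc=3208 shift=14
  byte[3]=0x57 cont=0 payload=0x57=87: acc |= 87<<14 -> acc=1428616 shift=21 [end]
Varint 2: bytes[1:4] = 88 99 57 -> value 1428616 (3 byte(s))
  byte[4]=0xAD cont=1 payload=0x2D=45: acc |= 45<<0 -> acc=45 shift=7
  byte[5]=0x44 cont=0 payload=0x44=68: acc |= 68<<7 -> acc=8749 shift=14 [end]
Varint 3: bytes[4:6] = AD 44 -> value 8749 (2 byte(s))
  byte[6]=0x47 cont=0 payload=0x47=71: acc |= 71<<0 -> acc=71 shift=7 [end]
Varint 4: bytes[6:7] = 47 -> value 71 (1 byte(s))
  byte[7]=0x2B cont=0 payload=0x2B=43: acc |= 43<<0 -> acc=43 shift=7 [end]
Varint 5: bytes[7:8] = 2B -> value 43 (1 byte(s))

Answer: 6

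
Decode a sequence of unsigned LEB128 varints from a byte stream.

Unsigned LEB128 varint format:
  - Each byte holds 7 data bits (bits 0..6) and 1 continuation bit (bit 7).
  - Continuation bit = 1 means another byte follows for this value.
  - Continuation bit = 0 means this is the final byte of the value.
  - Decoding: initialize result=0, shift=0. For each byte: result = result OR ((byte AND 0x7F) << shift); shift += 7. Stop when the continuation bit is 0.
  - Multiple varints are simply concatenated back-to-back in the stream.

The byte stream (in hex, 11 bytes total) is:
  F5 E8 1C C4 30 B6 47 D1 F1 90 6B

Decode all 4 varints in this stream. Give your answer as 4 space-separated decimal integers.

  byte[0]=0xF5 cont=1 payload=0x75=117: acc |= 117<<0 -> acc=117 shift=7
  byte[1]=0xE8 cont=1 payload=0x68=104: acc |= 104<<7 -> acc=13429 shift=14
  byte[2]=0x1C cont=0 payload=0x1C=28: acc |= 28<<14 -> acc=472181 shift=21 [end]
Varint 1: bytes[0:3] = F5 E8 1C -> value 472181 (3 byte(s))
  byte[3]=0xC4 cont=1 payload=0x44=68: acc |= 68<<0 -> acc=68 shift=7
  byte[4]=0x30 cont=0 payload=0x30=48: acc |= 48<<7 -> acc=6212 shift=14 [end]
Varint 2: bytes[3:5] = C4 30 -> value 6212 (2 byte(s))
  byte[5]=0xB6 cont=1 payload=0x36=54: acc |= 54<<0 -> acc=54 shift=7
  byte[6]=0x47 cont=0 payload=0x47=71: acc |= 71<<7 -> acc=9142 shift=14 [end]
Varint 3: bytes[5:7] = B6 47 -> value 9142 (2 byte(s))
  byte[7]=0xD1 cont=1 payload=0x51=81: acc |= 81<<0 -> acc=81 shift=7
  byte[8]=0xF1 cont=1 payload=0x71=113: acc |= 113<<7 -> acc=14545 shift=14
  byte[9]=0x90 cont=1 payload=0x10=16: acc |= 16<<14 -> acc=276689 shift=21
  byte[10]=0x6B cont=0 payload=0x6B=107: acc |= 107<<21 -> acc=224671953 shift=28 [end]
Varint 4: bytes[7:11] = D1 F1 90 6B -> value 224671953 (4 byte(s))

Answer: 472181 6212 9142 224671953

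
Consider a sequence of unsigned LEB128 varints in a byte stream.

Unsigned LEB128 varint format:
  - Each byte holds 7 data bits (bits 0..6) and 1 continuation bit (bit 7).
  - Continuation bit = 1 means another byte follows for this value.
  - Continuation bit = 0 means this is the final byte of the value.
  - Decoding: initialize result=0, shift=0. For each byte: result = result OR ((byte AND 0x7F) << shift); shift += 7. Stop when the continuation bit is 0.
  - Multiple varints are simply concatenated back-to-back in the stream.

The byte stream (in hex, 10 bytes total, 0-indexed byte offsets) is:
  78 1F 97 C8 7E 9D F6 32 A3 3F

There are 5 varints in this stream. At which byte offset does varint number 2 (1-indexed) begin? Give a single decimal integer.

Answer: 1

Derivation:
  byte[0]=0x78 cont=0 payload=0x78=120: acc |= 120<<0 -> acc=120 shift=7 [end]
Varint 1: bytes[0:1] = 78 -> value 120 (1 byte(s))
  byte[1]=0x1F cont=0 payload=0x1F=31: acc |= 31<<0 -> acc=31 shift=7 [end]
Varint 2: bytes[1:2] = 1F -> value 31 (1 byte(s))
  byte[2]=0x97 cont=1 payload=0x17=23: acc |= 23<<0 -> acc=23 shift=7
  byte[3]=0xC8 cont=1 payload=0x48=72: acc |= 72<<7 -> acc=9239 shift=14
  byte[4]=0x7E cont=0 payload=0x7E=126: acc |= 126<<14 -> acc=2073623 shift=21 [end]
Varint 3: bytes[2:5] = 97 C8 7E -> value 2073623 (3 byte(s))
  byte[5]=0x9D cont=1 payload=0x1D=29: acc |= 29<<0 -> acc=29 shift=7
  byte[6]=0xF6 cont=1 payload=0x76=118: acc |= 118<<7 -> acc=15133 shift=14
  byte[7]=0x32 cont=0 payload=0x32=50: acc |= 50<<14 -> acc=834333 shift=21 [end]
Varint 4: bytes[5:8] = 9D F6 32 -> value 834333 (3 byte(s))
  byte[8]=0xA3 cont=1 payload=0x23=35: acc |= 35<<0 -> acc=35 shift=7
  byte[9]=0x3F cont=0 payload=0x3F=63: acc |= 63<<7 -> acc=8099 shift=14 [end]
Varint 5: bytes[8:10] = A3 3F -> value 8099 (2 byte(s))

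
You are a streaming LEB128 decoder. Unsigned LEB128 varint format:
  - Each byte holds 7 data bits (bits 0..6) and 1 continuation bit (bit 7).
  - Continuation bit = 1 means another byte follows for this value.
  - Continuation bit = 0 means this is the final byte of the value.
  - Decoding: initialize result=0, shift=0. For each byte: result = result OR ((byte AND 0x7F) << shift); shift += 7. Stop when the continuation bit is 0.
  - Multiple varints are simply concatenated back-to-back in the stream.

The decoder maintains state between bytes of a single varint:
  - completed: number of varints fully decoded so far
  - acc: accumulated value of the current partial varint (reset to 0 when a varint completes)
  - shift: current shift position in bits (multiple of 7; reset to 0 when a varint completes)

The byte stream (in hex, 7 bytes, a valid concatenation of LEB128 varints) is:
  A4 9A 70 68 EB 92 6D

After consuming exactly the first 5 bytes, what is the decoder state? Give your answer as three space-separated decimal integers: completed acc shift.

Answer: 2 107 7

Derivation:
byte[0]=0xA4 cont=1 payload=0x24: acc |= 36<<0 -> completed=0 acc=36 shift=7
byte[1]=0x9A cont=1 payload=0x1A: acc |= 26<<7 -> completed=0 acc=3364 shift=14
byte[2]=0x70 cont=0 payload=0x70: varint #1 complete (value=1838372); reset -> completed=1 acc=0 shift=0
byte[3]=0x68 cont=0 payload=0x68: varint #2 complete (value=104); reset -> completed=2 acc=0 shift=0
byte[4]=0xEB cont=1 payload=0x6B: acc |= 107<<0 -> completed=2 acc=107 shift=7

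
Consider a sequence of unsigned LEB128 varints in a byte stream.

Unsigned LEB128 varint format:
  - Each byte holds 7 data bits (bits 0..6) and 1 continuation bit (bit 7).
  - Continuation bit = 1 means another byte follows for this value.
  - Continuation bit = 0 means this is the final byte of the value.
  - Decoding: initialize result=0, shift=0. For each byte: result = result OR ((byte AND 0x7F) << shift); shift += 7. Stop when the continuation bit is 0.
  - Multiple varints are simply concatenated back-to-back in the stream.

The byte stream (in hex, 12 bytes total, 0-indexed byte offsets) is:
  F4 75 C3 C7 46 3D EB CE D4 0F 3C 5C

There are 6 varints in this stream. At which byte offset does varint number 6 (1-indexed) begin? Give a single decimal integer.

  byte[0]=0xF4 cont=1 payload=0x74=116: acc |= 116<<0 -> acc=116 shift=7
  byte[1]=0x75 cont=0 payload=0x75=117: acc |= 117<<7 -> acc=15092 shift=14 [end]
Varint 1: bytes[0:2] = F4 75 -> value 15092 (2 byte(s))
  byte[2]=0xC3 cont=1 payload=0x43=67: acc |= 67<<0 -> acc=67 shift=7
  byte[3]=0xC7 cont=1 payload=0x47=71: acc |= 71<<7 -> acc=9155 shift=14
  byte[4]=0x46 cont=0 payload=0x46=70: acc |= 70<<14 -> acc=1156035 shift=21 [end]
Varint 2: bytes[2:5] = C3 C7 46 -> value 1156035 (3 byte(s))
  byte[5]=0x3D cont=0 payload=0x3D=61: acc |= 61<<0 -> acc=61 shift=7 [end]
Varint 3: bytes[5:6] = 3D -> value 61 (1 byte(s))
  byte[6]=0xEB cont=1 payload=0x6B=107: acc |= 107<<0 -> acc=107 shift=7
  byte[7]=0xCE cont=1 payload=0x4E=78: acc |= 78<<7 -> acc=10091 shift=14
  byte[8]=0xD4 cont=1 payload=0x54=84: acc |= 84<<14 -> acc=1386347 shift=21
  byte[9]=0x0F cont=0 payload=0x0F=15: acc |= 15<<21 -> acc=32843627 shift=28 [end]
Varint 4: bytes[6:10] = EB CE D4 0F -> value 32843627 (4 byte(s))
  byte[10]=0x3C cont=0 payload=0x3C=60: acc |= 60<<0 -> acc=60 shift=7 [end]
Varint 5: bytes[10:11] = 3C -> value 60 (1 byte(s))
  byte[11]=0x5C cont=0 payload=0x5C=92: acc |= 92<<0 -> acc=92 shift=7 [end]
Varint 6: bytes[11:12] = 5C -> value 92 (1 byte(s))

Answer: 11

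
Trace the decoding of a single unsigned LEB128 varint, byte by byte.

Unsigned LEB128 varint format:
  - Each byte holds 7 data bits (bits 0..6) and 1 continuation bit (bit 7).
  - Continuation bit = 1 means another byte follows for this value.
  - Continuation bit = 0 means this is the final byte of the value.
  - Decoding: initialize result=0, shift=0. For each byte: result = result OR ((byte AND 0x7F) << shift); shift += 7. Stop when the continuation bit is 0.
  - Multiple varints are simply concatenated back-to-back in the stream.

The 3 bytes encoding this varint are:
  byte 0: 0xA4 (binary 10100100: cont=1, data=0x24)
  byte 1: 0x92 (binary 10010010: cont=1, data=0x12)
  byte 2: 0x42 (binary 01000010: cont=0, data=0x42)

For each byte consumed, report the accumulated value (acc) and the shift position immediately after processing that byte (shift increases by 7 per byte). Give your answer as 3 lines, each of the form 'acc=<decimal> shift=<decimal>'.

byte 0=0xA4: payload=0x24=36, contrib = 36<<0 = 36; acc -> 36, shift -> 7
byte 1=0x92: payload=0x12=18, contrib = 18<<7 = 2304; acc -> 2340, shift -> 14
byte 2=0x42: payload=0x42=66, contrib = 66<<14 = 1081344; acc -> 1083684, shift -> 21

Answer: acc=36 shift=7
acc=2340 shift=14
acc=1083684 shift=21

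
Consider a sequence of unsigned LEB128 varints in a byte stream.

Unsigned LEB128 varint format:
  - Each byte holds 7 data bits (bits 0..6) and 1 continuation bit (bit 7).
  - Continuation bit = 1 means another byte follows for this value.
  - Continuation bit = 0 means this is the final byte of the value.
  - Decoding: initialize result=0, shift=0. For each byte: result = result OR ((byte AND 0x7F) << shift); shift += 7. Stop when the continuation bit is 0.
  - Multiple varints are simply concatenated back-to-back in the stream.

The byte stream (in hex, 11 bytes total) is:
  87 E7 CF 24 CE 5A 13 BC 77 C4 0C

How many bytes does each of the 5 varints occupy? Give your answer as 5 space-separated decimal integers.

  byte[0]=0x87 cont=1 payload=0x07=7: acc |= 7<<0 -> acc=7 shift=7
  byte[1]=0xE7 cont=1 payload=0x67=103: acc |= 103<<7 -> acc=13191 shift=14
  byte[2]=0xCF cont=1 payload=0x4F=79: acc |= 79<<14 -> acc=1307527 shift=21
  byte[3]=0x24 cont=0 payload=0x24=36: acc |= 36<<21 -> acc=76804999 shift=28 [end]
Varint 1: bytes[0:4] = 87 E7 CF 24 -> value 76804999 (4 byte(s))
  byte[4]=0xCE cont=1 payload=0x4E=78: acc |= 78<<0 -> acc=78 shift=7
  byte[5]=0x5A cont=0 payload=0x5A=90: acc |= 90<<7 -> acc=11598 shift=14 [end]
Varint 2: bytes[4:6] = CE 5A -> value 11598 (2 byte(s))
  byte[6]=0x13 cont=0 payload=0x13=19: acc |= 19<<0 -> acc=19 shift=7 [end]
Varint 3: bytes[6:7] = 13 -> value 19 (1 byte(s))
  byte[7]=0xBC cont=1 payload=0x3C=60: acc |= 60<<0 -> acc=60 shift=7
  byte[8]=0x77 cont=0 payload=0x77=119: acc |= 119<<7 -> acc=15292 shift=14 [end]
Varint 4: bytes[7:9] = BC 77 -> value 15292 (2 byte(s))
  byte[9]=0xC4 cont=1 payload=0x44=68: acc |= 68<<0 -> acc=68 shift=7
  byte[10]=0x0C cont=0 payload=0x0C=12: acc |= 12<<7 -> acc=1604 shift=14 [end]
Varint 5: bytes[9:11] = C4 0C -> value 1604 (2 byte(s))

Answer: 4 2 1 2 2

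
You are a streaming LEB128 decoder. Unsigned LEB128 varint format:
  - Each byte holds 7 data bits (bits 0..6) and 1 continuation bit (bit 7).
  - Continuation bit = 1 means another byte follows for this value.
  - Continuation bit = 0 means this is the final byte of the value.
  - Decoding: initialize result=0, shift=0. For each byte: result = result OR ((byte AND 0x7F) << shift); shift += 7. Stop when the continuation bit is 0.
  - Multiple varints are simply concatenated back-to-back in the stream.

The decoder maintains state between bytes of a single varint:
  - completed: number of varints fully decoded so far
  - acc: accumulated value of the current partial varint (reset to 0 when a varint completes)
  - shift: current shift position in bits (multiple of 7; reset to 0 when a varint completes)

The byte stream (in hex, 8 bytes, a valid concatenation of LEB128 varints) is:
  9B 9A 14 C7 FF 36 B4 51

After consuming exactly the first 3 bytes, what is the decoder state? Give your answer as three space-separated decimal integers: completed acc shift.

Answer: 1 0 0

Derivation:
byte[0]=0x9B cont=1 payload=0x1B: acc |= 27<<0 -> completed=0 acc=27 shift=7
byte[1]=0x9A cont=1 payload=0x1A: acc |= 26<<7 -> completed=0 acc=3355 shift=14
byte[2]=0x14 cont=0 payload=0x14: varint #1 complete (value=331035); reset -> completed=1 acc=0 shift=0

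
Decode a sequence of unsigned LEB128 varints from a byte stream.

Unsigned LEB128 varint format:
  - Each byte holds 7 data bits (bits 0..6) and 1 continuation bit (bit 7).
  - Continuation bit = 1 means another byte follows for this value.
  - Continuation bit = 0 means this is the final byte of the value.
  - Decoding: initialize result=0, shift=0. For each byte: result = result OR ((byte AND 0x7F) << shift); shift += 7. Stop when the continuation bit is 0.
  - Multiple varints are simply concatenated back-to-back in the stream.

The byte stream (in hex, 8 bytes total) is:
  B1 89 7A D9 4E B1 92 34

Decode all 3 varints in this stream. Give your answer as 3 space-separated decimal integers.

Answer: 2000049 10073 854321

Derivation:
  byte[0]=0xB1 cont=1 payload=0x31=49: acc |= 49<<0 -> acc=49 shift=7
  byte[1]=0x89 cont=1 payload=0x09=9: acc |= 9<<7 -> acc=1201 shift=14
  byte[2]=0x7A cont=0 payload=0x7A=122: acc |= 122<<14 -> acc=2000049 shift=21 [end]
Varint 1: bytes[0:3] = B1 89 7A -> value 2000049 (3 byte(s))
  byte[3]=0xD9 cont=1 payload=0x59=89: acc |= 89<<0 -> acc=89 shift=7
  byte[4]=0x4E cont=0 payload=0x4E=78: acc |= 78<<7 -> acc=10073 shift=14 [end]
Varint 2: bytes[3:5] = D9 4E -> value 10073 (2 byte(s))
  byte[5]=0xB1 cont=1 payload=0x31=49: acc |= 49<<0 -> acc=49 shift=7
  byte[6]=0x92 cont=1 payload=0x12=18: acc |= 18<<7 -> acc=2353 shift=14
  byte[7]=0x34 cont=0 payload=0x34=52: acc |= 52<<14 -> acc=854321 shift=21 [end]
Varint 3: bytes[5:8] = B1 92 34 -> value 854321 (3 byte(s))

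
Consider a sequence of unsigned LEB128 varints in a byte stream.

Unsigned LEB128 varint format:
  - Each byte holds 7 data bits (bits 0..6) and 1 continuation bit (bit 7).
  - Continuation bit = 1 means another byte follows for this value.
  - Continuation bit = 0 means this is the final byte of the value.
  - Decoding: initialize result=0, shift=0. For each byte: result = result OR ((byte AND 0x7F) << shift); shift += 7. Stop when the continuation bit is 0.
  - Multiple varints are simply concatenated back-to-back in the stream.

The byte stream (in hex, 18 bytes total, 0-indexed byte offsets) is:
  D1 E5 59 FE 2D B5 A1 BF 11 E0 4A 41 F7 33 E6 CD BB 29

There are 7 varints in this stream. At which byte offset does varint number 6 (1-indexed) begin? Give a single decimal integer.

Answer: 12

Derivation:
  byte[0]=0xD1 cont=1 payload=0x51=81: acc |= 81<<0 -> acc=81 shift=7
  byte[1]=0xE5 cont=1 payload=0x65=101: acc |= 101<<7 -> acc=13009 shift=14
  byte[2]=0x59 cont=0 payload=0x59=89: acc |= 89<<14 -> acc=1471185 shift=21 [end]
Varint 1: bytes[0:3] = D1 E5 59 -> value 1471185 (3 byte(s))
  byte[3]=0xFE cont=1 payload=0x7E=126: acc |= 126<<0 -> acc=126 shift=7
  byte[4]=0x2D cont=0 payload=0x2D=45: acc |= 45<<7 -> acc=5886 shift=14 [end]
Varint 2: bytes[3:5] = FE 2D -> value 5886 (2 byte(s))
  byte[5]=0xB5 cont=1 payload=0x35=53: acc |= 53<<0 -> acc=53 shift=7
  byte[6]=0xA1 cont=1 payload=0x21=33: acc |= 33<<7 -> acc=4277 shift=14
  byte[7]=0xBF cont=1 payload=0x3F=63: acc |= 63<<14 -> acc=1036469 shift=21
  byte[8]=0x11 cont=0 payload=0x11=17: acc |= 17<<21 -> acc=36688053 shift=28 [end]
Varint 3: bytes[5:9] = B5 A1 BF 11 -> value 36688053 (4 byte(s))
  byte[9]=0xE0 cont=1 payload=0x60=96: acc |= 96<<0 -> acc=96 shift=7
  byte[10]=0x4A cont=0 payload=0x4A=74: acc |= 74<<7 -> acc=9568 shift=14 [end]
Varint 4: bytes[9:11] = E0 4A -> value 9568 (2 byte(s))
  byte[11]=0x41 cont=0 payload=0x41=65: acc |= 65<<0 -> acc=65 shift=7 [end]
Varint 5: bytes[11:12] = 41 -> value 65 (1 byte(s))
  byte[12]=0xF7 cont=1 payload=0x77=119: acc |= 119<<0 -> acc=119 shift=7
  byte[13]=0x33 cont=0 payload=0x33=51: acc |= 51<<7 -> acc=6647 shift=14 [end]
Varint 6: bytes[12:14] = F7 33 -> value 6647 (2 byte(s))
  byte[14]=0xE6 cont=1 payload=0x66=102: acc |= 102<<0 -> acc=102 shift=7
  byte[15]=0xCD cont=1 payload=0x4D=77: acc |= 77<<7 -> acc=9958 shift=14
  byte[16]=0xBB cont=1 payload=0x3B=59: acc |= 59<<14 -> acc=976614 shift=21
  byte[17]=0x29 cont=0 payload=0x29=41: acc |= 41<<21 -> acc=86959846 shift=28 [end]
Varint 7: bytes[14:18] = E6 CD BB 29 -> value 86959846 (4 byte(s))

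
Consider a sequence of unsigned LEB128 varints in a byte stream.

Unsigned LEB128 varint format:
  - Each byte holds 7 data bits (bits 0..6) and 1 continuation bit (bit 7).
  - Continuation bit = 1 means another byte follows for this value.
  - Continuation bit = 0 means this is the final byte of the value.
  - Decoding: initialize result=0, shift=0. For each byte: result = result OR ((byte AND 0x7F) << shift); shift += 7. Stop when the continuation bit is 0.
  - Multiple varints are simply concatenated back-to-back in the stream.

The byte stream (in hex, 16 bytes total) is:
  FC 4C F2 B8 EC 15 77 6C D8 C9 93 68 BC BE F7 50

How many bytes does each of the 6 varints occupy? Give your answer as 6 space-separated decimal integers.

Answer: 2 4 1 1 4 4

Derivation:
  byte[0]=0xFC cont=1 payload=0x7C=124: acc |= 124<<0 -> acc=124 shift=7
  byte[1]=0x4C cont=0 payload=0x4C=76: acc |= 76<<7 -> acc=9852 shift=14 [end]
Varint 1: bytes[0:2] = FC 4C -> value 9852 (2 byte(s))
  byte[2]=0xF2 cont=1 payload=0x72=114: acc |= 114<<0 -> acc=114 shift=7
  byte[3]=0xB8 cont=1 payload=0x38=56: acc |= 56<<7 -> acc=7282 shift=14
  byte[4]=0xEC cont=1 payload=0x6C=108: acc |= 108<<14 -> acc=1776754 shift=21
  byte[5]=0x15 cont=0 payload=0x15=21: acc |= 21<<21 -> acc=45816946 shift=28 [end]
Varint 2: bytes[2:6] = F2 B8 EC 15 -> value 45816946 (4 byte(s))
  byte[6]=0x77 cont=0 payload=0x77=119: acc |= 119<<0 -> acc=119 shift=7 [end]
Varint 3: bytes[6:7] = 77 -> value 119 (1 byte(s))
  byte[7]=0x6C cont=0 payload=0x6C=108: acc |= 108<<0 -> acc=108 shift=7 [end]
Varint 4: bytes[7:8] = 6C -> value 108 (1 byte(s))
  byte[8]=0xD8 cont=1 payload=0x58=88: acc |= 88<<0 -> acc=88 shift=7
  byte[9]=0xC9 cont=1 payload=0x49=73: acc |= 73<<7 -> acc=9432 shift=14
  byte[10]=0x93 cont=1 payload=0x13=19: acc |= 19<<14 -> acc=320728 shift=21
  byte[11]=0x68 cont=0 payload=0x68=104: acc |= 104<<21 -> acc=218424536 shift=28 [end]
Varint 5: bytes[8:12] = D8 C9 93 68 -> value 218424536 (4 byte(s))
  byte[12]=0xBC cont=1 payload=0x3C=60: acc |= 60<<0 -> acc=60 shift=7
  byte[13]=0xBE cont=1 payload=0x3E=62: acc |= 62<<7 -> acc=7996 shift=14
  byte[14]=0xF7 cont=1 payload=0x77=119: acc |= 119<<14 -> acc=1957692 shift=21
  byte[15]=0x50 cont=0 payload=0x50=80: acc |= 80<<21 -> acc=169729852 shift=28 [end]
Varint 6: bytes[12:16] = BC BE F7 50 -> value 169729852 (4 byte(s))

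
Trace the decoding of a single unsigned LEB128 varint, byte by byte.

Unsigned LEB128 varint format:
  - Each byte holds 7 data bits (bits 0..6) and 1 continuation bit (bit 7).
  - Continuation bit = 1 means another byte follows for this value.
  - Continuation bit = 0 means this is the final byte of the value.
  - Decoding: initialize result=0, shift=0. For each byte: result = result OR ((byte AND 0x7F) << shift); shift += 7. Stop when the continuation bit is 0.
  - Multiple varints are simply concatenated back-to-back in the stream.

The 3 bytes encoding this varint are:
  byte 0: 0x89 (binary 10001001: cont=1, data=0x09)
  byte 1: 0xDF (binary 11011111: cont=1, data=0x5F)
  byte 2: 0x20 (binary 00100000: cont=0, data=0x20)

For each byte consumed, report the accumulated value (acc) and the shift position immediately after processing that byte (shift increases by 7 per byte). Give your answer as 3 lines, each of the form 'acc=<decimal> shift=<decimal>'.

Answer: acc=9 shift=7
acc=12169 shift=14
acc=536457 shift=21

Derivation:
byte 0=0x89: payload=0x09=9, contrib = 9<<0 = 9; acc -> 9, shift -> 7
byte 1=0xDF: payload=0x5F=95, contrib = 95<<7 = 12160; acc -> 12169, shift -> 14
byte 2=0x20: payload=0x20=32, contrib = 32<<14 = 524288; acc -> 536457, shift -> 21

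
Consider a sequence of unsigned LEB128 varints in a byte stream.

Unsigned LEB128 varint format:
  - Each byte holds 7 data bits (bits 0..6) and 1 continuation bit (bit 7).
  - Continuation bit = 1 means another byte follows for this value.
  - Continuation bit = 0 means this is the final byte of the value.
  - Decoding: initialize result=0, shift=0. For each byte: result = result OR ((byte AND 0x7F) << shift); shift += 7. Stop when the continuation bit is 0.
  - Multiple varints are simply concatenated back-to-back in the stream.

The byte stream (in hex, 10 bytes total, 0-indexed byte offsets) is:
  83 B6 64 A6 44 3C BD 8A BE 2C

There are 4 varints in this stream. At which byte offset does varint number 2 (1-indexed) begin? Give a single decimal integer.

Answer: 3

Derivation:
  byte[0]=0x83 cont=1 payload=0x03=3: acc |= 3<<0 -> acc=3 shift=7
  byte[1]=0xB6 cont=1 payload=0x36=54: acc |= 54<<7 -> acc=6915 shift=14
  byte[2]=0x64 cont=0 payload=0x64=100: acc |= 100<<14 -> acc=1645315 shift=21 [end]
Varint 1: bytes[0:3] = 83 B6 64 -> value 1645315 (3 byte(s))
  byte[3]=0xA6 cont=1 payload=0x26=38: acc |= 38<<0 -> acc=38 shift=7
  byte[4]=0x44 cont=0 payload=0x44=68: acc |= 68<<7 -> acc=8742 shift=14 [end]
Varint 2: bytes[3:5] = A6 44 -> value 8742 (2 byte(s))
  byte[5]=0x3C cont=0 payload=0x3C=60: acc |= 60<<0 -> acc=60 shift=7 [end]
Varint 3: bytes[5:6] = 3C -> value 60 (1 byte(s))
  byte[6]=0xBD cont=1 payload=0x3D=61: acc |= 61<<0 -> acc=61 shift=7
  byte[7]=0x8A cont=1 payload=0x0A=10: acc |= 10<<7 -> acc=1341 shift=14
  byte[8]=0xBE cont=1 payload=0x3E=62: acc |= 62<<14 -> acc=1017149 shift=21
  byte[9]=0x2C cont=0 payload=0x2C=44: acc |= 44<<21 -> acc=93291837 shift=28 [end]
Varint 4: bytes[6:10] = BD 8A BE 2C -> value 93291837 (4 byte(s))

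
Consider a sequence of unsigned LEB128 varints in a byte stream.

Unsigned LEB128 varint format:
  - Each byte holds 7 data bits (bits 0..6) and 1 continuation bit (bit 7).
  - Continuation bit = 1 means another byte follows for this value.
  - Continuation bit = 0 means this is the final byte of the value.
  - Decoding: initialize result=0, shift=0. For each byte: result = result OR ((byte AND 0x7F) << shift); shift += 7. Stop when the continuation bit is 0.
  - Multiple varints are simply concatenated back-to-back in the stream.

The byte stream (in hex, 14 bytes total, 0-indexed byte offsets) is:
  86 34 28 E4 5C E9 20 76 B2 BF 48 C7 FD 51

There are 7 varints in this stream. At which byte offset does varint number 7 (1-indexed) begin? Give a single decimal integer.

Answer: 11

Derivation:
  byte[0]=0x86 cont=1 payload=0x06=6: acc |= 6<<0 -> acc=6 shift=7
  byte[1]=0x34 cont=0 payload=0x34=52: acc |= 52<<7 -> acc=6662 shift=14 [end]
Varint 1: bytes[0:2] = 86 34 -> value 6662 (2 byte(s))
  byte[2]=0x28 cont=0 payload=0x28=40: acc |= 40<<0 -> acc=40 shift=7 [end]
Varint 2: bytes[2:3] = 28 -> value 40 (1 byte(s))
  byte[3]=0xE4 cont=1 payload=0x64=100: acc |= 100<<0 -> acc=100 shift=7
  byte[4]=0x5C cont=0 payload=0x5C=92: acc |= 92<<7 -> acc=11876 shift=14 [end]
Varint 3: bytes[3:5] = E4 5C -> value 11876 (2 byte(s))
  byte[5]=0xE9 cont=1 payload=0x69=105: acc |= 105<<0 -> acc=105 shift=7
  byte[6]=0x20 cont=0 payload=0x20=32: acc |= 32<<7 -> acc=4201 shift=14 [end]
Varint 4: bytes[5:7] = E9 20 -> value 4201 (2 byte(s))
  byte[7]=0x76 cont=0 payload=0x76=118: acc |= 118<<0 -> acc=118 shift=7 [end]
Varint 5: bytes[7:8] = 76 -> value 118 (1 byte(s))
  byte[8]=0xB2 cont=1 payload=0x32=50: acc |= 50<<0 -> acc=50 shift=7
  byte[9]=0xBF cont=1 payload=0x3F=63: acc |= 63<<7 -> acc=8114 shift=14
  byte[10]=0x48 cont=0 payload=0x48=72: acc |= 72<<14 -> acc=1187762 shift=21 [end]
Varint 6: bytes[8:11] = B2 BF 48 -> value 1187762 (3 byte(s))
  byte[11]=0xC7 cont=1 payload=0x47=71: acc |= 71<<0 -> acc=71 shift=7
  byte[12]=0xFD cont=1 payload=0x7D=125: acc |= 125<<7 -> acc=16071 shift=14
  byte[13]=0x51 cont=0 payload=0x51=81: acc |= 81<<14 -> acc=1343175 shift=21 [end]
Varint 7: bytes[11:14] = C7 FD 51 -> value 1343175 (3 byte(s))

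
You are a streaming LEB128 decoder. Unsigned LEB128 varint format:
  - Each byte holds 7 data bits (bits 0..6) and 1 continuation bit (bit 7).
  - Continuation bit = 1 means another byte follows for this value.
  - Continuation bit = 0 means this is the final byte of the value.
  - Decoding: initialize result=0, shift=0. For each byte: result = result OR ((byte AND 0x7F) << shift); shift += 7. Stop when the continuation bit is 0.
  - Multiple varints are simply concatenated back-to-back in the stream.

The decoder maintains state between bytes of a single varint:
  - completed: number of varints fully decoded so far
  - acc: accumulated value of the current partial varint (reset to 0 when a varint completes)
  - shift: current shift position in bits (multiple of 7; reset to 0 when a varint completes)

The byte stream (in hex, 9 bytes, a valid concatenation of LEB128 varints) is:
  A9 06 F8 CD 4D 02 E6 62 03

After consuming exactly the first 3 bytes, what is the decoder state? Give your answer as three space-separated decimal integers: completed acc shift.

Answer: 1 120 7

Derivation:
byte[0]=0xA9 cont=1 payload=0x29: acc |= 41<<0 -> completed=0 acc=41 shift=7
byte[1]=0x06 cont=0 payload=0x06: varint #1 complete (value=809); reset -> completed=1 acc=0 shift=0
byte[2]=0xF8 cont=1 payload=0x78: acc |= 120<<0 -> completed=1 acc=120 shift=7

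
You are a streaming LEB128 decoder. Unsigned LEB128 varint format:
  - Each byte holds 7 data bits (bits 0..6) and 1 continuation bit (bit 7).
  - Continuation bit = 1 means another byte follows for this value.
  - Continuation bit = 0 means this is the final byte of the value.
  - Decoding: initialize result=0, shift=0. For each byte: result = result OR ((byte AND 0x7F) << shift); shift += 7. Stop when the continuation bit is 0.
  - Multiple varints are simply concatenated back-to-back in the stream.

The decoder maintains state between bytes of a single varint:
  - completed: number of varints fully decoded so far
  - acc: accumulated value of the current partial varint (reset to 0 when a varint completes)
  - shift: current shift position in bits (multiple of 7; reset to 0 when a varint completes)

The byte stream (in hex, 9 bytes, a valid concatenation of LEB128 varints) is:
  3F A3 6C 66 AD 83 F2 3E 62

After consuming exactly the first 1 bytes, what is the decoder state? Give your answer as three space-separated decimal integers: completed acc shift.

byte[0]=0x3F cont=0 payload=0x3F: varint #1 complete (value=63); reset -> completed=1 acc=0 shift=0

Answer: 1 0 0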